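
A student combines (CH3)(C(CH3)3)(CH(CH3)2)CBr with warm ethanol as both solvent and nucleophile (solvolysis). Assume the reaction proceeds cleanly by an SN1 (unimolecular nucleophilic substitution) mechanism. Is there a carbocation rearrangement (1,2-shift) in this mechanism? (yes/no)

The first-formed carbocation is tertiary.
No single 1,2-shift to an adjacent carbon would produce a more-substituted cation than the one already present, so no rearrangement occurs.

no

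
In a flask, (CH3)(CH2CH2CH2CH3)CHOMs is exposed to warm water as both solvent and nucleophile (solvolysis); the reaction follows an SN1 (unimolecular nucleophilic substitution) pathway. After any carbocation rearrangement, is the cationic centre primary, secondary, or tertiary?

Step 1: Ionisation: the C–O σ-bond cleaves heterolytically; both bonding electrons depart with MsO⁻, leaving a secondary carbocation at the α-carbon.
No single 1,2-shift to an adjacent carbon would give a more-substituted cation, so no rearrangement occurs.

secondary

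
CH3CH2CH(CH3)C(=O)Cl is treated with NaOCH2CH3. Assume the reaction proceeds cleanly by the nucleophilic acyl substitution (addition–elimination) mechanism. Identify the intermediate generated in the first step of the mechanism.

tetrahedral intermediate

Step 1: CH3CH2O⁻ adds to the carbonyl carbon; the C=O π electrons shift onto oxygen and a tetrahedral alkoxide intermediate forms.
After step 1 the species present is a tetrahedral intermediate.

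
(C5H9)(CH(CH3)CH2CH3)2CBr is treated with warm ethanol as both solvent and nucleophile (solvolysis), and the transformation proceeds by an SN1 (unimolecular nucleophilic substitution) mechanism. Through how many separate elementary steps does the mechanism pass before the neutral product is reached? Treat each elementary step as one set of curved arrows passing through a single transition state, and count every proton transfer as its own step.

Step 1: Unassisted departure of Br⁻ (taking the C–Br bonding pair) generates a tertiary carbocation.
(No 1,2-shift: no single shift to an adjacent carbon would give a more stable cation.)
Step 2: CH3CH2OH donates an oxygen lone pair into the empty p orbital of the cation, giving a protonated ether (an oxonium ion).
Step 3: Deprotonation of the oxonium oxygen by solvent ethanol yields the neutral ether.
Total: 3 elementary steps.

3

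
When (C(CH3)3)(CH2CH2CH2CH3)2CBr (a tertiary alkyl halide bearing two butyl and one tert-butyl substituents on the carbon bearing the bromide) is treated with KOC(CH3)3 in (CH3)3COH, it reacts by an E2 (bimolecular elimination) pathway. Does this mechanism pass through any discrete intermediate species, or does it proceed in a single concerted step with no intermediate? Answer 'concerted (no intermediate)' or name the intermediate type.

concerted (no intermediate)

In one step, (CH3)3CO⁻ pulls off a β-proton, the C–Br bond cleaves, and a C=C double bond forms between the α- and β-carbons (E2, anti elimination).
All bond changes occur in one transition state; no discrete intermediate is formed.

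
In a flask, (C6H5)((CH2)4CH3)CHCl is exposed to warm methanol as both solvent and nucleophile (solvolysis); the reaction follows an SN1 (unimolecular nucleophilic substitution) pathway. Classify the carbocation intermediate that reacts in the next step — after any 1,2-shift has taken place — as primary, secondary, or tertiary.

secondary

Step 1: Unassisted departure of Cl⁻ (taking the C–Cl bonding pair) generates a secondary carbocation.
No single 1,2-shift to an adjacent carbon would give a more-substituted cation, so no rearrangement occurs.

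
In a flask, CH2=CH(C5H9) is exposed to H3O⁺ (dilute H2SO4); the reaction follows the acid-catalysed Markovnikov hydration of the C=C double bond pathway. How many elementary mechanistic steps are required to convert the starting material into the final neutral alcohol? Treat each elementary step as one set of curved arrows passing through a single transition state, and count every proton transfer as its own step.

Step 1: Protonation of the alkene by H3O⁺: the π bond acts as the nucleophile and picks up H⁺, giving the more stable (Markovnikov) secondary carbocation. H2O is released.
Step 2: A 1,2-hydride shift from the adjacent cyclopentyl carbon moves the positive charge from the secondary centre to an adjacent carbon, generating a more stable tertiary carbocation.
Step 3: Water acts as the nucleophile: an oxygen lone pair bonds to the cationic carbon, giving an oxonium-ion intermediate.
Step 4: Deprotonation of the oxonium ion by a water molecule delivers the neutral alcohol and regenerates the acid catalyst.
Total: 4 elementary steps.

4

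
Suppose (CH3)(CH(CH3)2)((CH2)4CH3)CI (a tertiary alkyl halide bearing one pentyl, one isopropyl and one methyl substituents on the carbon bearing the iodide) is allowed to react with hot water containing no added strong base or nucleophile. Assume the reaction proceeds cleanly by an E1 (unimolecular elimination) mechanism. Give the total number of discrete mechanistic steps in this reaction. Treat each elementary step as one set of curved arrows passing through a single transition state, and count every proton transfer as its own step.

2

Step 1: Ionisation: the C–I σ-bond cleaves heterolytically; both bonding electrons depart with I⁻, leaving a tertiary carbocation at the α-carbon.
(No 1,2-shift: no single shift to an adjacent carbon would give a more stable cation.)
Step 2: A weak base (a water molecule from the solvent) removes a proton from a carbon adjacent to the cationic centre; the electrons of that C–H bond become the new π(C=C) bond, giving the alkene.
Total: 2 elementary steps.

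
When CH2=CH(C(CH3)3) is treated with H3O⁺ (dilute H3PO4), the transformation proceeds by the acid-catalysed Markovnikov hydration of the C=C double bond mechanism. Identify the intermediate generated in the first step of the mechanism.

secondary carbocation

Step 1: The π electrons of the C=C bond attack a proton of H3O⁺; Markovnikov addition places the new C–H on the less-substituted alkene carbon, so the positive charge ends up on the more-substituted carbon — a secondary carbocation. H2O is released.
After step 1 the species present is a secondary carbocation.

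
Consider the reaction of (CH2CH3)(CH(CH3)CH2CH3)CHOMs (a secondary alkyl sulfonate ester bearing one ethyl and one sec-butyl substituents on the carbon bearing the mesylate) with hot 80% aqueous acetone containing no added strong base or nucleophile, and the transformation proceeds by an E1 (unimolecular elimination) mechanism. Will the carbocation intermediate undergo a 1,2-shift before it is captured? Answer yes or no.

The first-formed carbocation is secondary.
The adjacent sec-butyl carbon already bears 2 other carbon substituents and has a hydrogen to migrate; after a 1,2-hydride shift from that carbon the positive charge sits on a tertiary centre.
Tertiary is more stable than secondary, so the shift occurs.

yes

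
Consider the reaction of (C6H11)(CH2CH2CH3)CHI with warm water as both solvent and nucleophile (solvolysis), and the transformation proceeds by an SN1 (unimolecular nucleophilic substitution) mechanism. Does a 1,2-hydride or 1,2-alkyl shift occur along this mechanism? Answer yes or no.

The first-formed carbocation is secondary.
The adjacent cyclohexyl carbon already bears 2 other carbon substituents and has a hydrogen to migrate; after a 1,2-hydride shift from that carbon the positive charge sits on a tertiary centre.
Tertiary is more stable than secondary, so the shift occurs.

yes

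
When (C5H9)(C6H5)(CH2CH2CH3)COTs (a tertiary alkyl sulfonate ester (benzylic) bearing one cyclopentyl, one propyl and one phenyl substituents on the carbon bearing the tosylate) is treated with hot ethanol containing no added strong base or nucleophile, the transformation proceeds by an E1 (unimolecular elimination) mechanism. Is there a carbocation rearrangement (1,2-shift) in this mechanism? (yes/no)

no

The first-formed carbocation is tertiary.
No single 1,2-shift to an adjacent carbon would produce a more-substituted cation than the one already present, so no rearrangement occurs.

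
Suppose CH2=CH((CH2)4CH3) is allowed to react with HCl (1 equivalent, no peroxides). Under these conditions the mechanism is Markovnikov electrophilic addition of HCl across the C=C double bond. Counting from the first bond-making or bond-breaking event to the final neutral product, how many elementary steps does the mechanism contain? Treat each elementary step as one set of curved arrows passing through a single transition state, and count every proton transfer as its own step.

Step 1: Protonation of the alkene by HCl: the π bond acts as the nucleophile and picks up H⁺, giving the more stable (Markovnikov) secondary carbocation. The H–Cl bond breaks heterolytically, releasing Cl⁻.
(No 1,2-shift: no single shift to an adjacent carbon would give a more stable cation.)
Step 2: Nucleophilic attack by Cl⁻ on the carbocation completes the addition, giving R–Cl.
Total: 2 elementary steps.

2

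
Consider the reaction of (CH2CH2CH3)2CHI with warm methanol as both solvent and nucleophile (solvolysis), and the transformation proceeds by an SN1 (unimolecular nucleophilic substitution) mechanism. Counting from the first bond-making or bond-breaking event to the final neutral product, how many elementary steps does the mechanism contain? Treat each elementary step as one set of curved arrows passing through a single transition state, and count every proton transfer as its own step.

Step 1: Rate-determining heterolysis of the C–I bond gives I⁻ and a secondary carbocation.
(No 1,2-shift: no single shift to an adjacent carbon would give a more stable cation.)
Step 2: Nucleophilic capture: the oxygen of CH3OH bonds to the cationic carbon, producing an oxonium-ion intermediate.
Step 3: A second solvent molecule removes the proton on oxygen, giving the neutral ether product.
Total: 3 elementary steps.

3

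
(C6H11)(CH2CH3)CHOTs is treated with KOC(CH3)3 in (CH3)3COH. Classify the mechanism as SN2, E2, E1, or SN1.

E2

Conditions: a strong/bulky base with a secondary substrate bearing a β-hydrogen.
These conditions are the textbook signature of the E2 pathway.
A strong (often hindered) base removes a β-H in concert with loss of the leaving group — bimolecular elimination.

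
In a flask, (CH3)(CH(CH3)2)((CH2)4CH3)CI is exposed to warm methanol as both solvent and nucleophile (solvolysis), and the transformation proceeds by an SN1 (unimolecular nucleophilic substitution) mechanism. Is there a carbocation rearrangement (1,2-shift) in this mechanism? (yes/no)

The first-formed carbocation is tertiary.
No single 1,2-shift to an adjacent carbon would produce a more-substituted cation than the one already present, so no rearrangement occurs.

no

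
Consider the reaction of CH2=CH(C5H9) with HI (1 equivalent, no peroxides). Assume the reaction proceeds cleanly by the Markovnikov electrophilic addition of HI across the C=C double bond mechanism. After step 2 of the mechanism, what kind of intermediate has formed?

tertiary carbocation

Step 1: Protonation of the alkene by HI: the π bond acts as the nucleophile and picks up H⁺, giving the more stable (Markovnikov) secondary carbocation. The H–I bond breaks heterolytically, releasing I⁻.
Step 2: A hydride (H with its bonding pair) migrates from the adjacent cyclopentyl carbon to the cationic centre — a 1,2-hydride shift — upgrading the secondary cation to a tertiary one.
After step 2 the species present is a tertiary carbocation.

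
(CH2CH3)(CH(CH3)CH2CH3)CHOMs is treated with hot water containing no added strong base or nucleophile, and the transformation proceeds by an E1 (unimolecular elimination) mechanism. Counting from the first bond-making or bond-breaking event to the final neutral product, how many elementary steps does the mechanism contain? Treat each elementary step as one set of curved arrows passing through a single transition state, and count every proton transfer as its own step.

3

Step 1: Ionisation: the C–O σ-bond cleaves heterolytically; both bonding electrons depart with MsO⁻, leaving a secondary carbocation at the α-carbon.
Step 2: A hydride (H with its bonding pair) migrates from the adjacent sec-butyl carbon to the cationic centre — a 1,2-hydride shift — upgrading the secondary cation to a tertiary one.
Step 3: Loss of a β-proton to a water molecule of the solvent: the C–H bonding pair collapses toward the cationic carbon to form the C=C π bond, yielding the alkene.
Total: 3 elementary steps.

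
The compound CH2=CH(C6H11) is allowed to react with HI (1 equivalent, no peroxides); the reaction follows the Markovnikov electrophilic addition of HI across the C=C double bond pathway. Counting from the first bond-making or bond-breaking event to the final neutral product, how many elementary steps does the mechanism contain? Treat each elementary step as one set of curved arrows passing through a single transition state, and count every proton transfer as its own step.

Step 1: The π electrons of the C=C bond attack a proton of HI; Markovnikov addition places the new C–H on the less-substituted alkene carbon, so the positive charge ends up on the more-substituted carbon — a secondary carbocation. The H–I bond breaks heterolytically, releasing I⁻.
Step 2: A hydride (H with its bonding pair) migrates from the adjacent cyclohexyl carbon to the cationic centre — a 1,2-hydride shift — upgrading the secondary cation to a tertiary one.
Step 3: The I⁻ anion donates a lone pair to the carbocation, forming the new C–I σ-bond and giving the neutral alkyl halide.
Total: 3 elementary steps.

3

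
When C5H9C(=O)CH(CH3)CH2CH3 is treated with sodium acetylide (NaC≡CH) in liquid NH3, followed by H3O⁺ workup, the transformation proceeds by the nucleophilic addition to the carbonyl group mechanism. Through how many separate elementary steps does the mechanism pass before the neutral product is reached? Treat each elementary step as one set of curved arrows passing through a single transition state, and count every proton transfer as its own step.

2

Step 1: Nucleophilic addition: HC≡C⁻ adds to the carbonyl carbon, pushing the π(C=O) electron pair onto oxygen and giving a tetrahedral alkoxide.
Step 2: Protonation of the alkoxide by H3O⁺ workup furnishes a propargyl alcohol.
Total: 2 elementary steps.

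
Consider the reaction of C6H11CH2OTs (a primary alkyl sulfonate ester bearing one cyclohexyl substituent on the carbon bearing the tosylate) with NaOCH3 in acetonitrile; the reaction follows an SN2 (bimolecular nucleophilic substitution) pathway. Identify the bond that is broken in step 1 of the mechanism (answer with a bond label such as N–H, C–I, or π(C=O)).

C–O

Step 1: CH3O⁻ attacks the back face of the α-carbon while TsO⁻ departs with the C–O bonding pair — a single concerted displacement through a pentacoordinate transition state.
The bond broken in this step is the C–O bond.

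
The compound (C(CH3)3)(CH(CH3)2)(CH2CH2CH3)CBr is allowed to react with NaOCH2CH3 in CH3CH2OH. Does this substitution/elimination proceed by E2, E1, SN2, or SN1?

E2

Conditions: a strong base with a tertiary substrate bearing a β-hydrogen.
These conditions are the textbook signature of the E2 pathway.
A strong (often hindered) base removes a β-H in concert with loss of the leaving group — bimolecular elimination.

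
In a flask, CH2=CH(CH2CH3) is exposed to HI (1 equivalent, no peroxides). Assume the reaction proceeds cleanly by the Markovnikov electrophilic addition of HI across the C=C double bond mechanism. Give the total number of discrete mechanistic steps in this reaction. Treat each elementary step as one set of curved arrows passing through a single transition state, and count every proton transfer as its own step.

2

Step 1: Protonation of the alkene by HI: the π bond acts as the nucleophile and picks up H⁺, giving the more stable (Markovnikov) secondary carbocation. The H–I bond breaks heterolytically, releasing I⁻.
(No 1,2-shift: no single shift to an adjacent carbon would give a more stable cation.)
Step 2: I⁻ captures the cation: a lone pair on I⁻ fills the empty p orbital, producing the alkyl halide product.
Total: 2 elementary steps.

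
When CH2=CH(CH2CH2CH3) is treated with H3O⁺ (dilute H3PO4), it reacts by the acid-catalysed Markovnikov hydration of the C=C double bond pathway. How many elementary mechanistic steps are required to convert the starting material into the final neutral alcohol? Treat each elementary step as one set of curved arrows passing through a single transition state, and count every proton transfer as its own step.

Step 1: The π electrons of the C=C bond attack a proton of H3O⁺; Markovnikov addition places the new C–H on the less-substituted alkene carbon, so the positive charge ends up on the more-substituted carbon — a secondary carbocation. H2O is released.
(No 1,2-shift: no single shift to an adjacent carbon would give a more stable cation.)
Step 2: Nucleophilic capture of the cation by H2O produces the protonated alcohol (an oxonium ion).
Step 3: Deprotonation of the oxonium ion by a water molecule delivers the neutral alcohol and regenerates the acid catalyst.
Total: 3 elementary steps.

3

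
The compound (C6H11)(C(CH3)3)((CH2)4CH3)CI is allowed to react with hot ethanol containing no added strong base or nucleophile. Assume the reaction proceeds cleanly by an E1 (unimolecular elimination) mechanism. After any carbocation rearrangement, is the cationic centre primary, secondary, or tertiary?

Step 1: Unassisted departure of I⁻ (taking the C–I bonding pair) generates a tertiary carbocation.
No single 1,2-shift to an adjacent carbon would give a more-substituted cation, so no rearrangement occurs.

tertiary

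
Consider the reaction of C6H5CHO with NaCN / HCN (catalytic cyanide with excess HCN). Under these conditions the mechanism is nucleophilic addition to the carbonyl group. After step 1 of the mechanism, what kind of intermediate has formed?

tetrahedral alkoxide intermediate

Step 1: A lone pair / filled orbital on CN⁻ attacks the electrophilic carbonyl carbon; the π(C=O) electrons shift onto oxygen, producing a tetrahedral alkoxide intermediate.
After step 1 the species present is a tetrahedral alkoxide intermediate.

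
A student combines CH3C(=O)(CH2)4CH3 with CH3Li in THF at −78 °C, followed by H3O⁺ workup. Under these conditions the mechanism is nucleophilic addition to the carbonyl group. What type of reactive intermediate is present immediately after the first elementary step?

Step 1: A lone pair / filled orbital on the carbanion-like carbon of CH3Li attacks the electrophilic carbonyl carbon; the π(C=O) electrons shift onto oxygen, producing a tetrahedral alkoxide intermediate.
After step 1 the species present is a tetrahedral alkoxide intermediate.

tetrahedral alkoxide intermediate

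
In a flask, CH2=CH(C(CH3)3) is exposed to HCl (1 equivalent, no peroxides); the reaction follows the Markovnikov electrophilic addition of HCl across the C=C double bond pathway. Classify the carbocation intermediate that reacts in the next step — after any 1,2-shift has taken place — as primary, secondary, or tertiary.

tertiary

Step 1: The π electrons of the C=C bond attack a proton of HCl; Markovnikov addition places the new C–H on the less-substituted alkene carbon, so the positive charge ends up on the more-substituted carbon — a secondary carbocation. The H–Cl bond breaks heterolytically, releasing Cl⁻.
Step 2: Carbocation rearrangement: a 1,2-methyl shift from the adjacent tert-butyl carbon converts the initially-formed secondary cation into the more stable tertiary cation.
The cation rearranges from secondary to tertiary via a 1,2-methyl shift from the adjacent tert-butyl carbon; the tertiary cation is what reacts next.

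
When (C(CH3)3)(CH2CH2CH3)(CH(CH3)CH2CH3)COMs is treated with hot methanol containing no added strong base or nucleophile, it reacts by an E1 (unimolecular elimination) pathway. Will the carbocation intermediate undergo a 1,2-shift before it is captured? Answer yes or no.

no

The first-formed carbocation is tertiary.
No single 1,2-shift to an adjacent carbon would produce a more-substituted cation than the one already present, so no rearrangement occurs.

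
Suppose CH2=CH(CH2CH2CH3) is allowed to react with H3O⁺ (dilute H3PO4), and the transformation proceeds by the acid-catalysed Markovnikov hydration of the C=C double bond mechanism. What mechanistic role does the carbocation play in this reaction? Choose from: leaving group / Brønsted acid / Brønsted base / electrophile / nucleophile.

electrophile

Step 2: Water acts as the nucleophile: an oxygen lone pair bonds to the cationic carbon, giving an oxonium-ion intermediate.
The carbocation accepts an electron pair into an empty or π* orbital — it is the electrophile.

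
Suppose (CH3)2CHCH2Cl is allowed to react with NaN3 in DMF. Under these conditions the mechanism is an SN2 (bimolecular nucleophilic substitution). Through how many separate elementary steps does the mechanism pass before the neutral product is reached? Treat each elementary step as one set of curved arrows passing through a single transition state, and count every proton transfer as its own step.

Step 1: Backside attack by N3⁻ on the carbon bearing the chloride: the new C–N bond forms as the C–Cl bond breaks, with Walden inversion at carbon.
Total: 1 elementary step.

1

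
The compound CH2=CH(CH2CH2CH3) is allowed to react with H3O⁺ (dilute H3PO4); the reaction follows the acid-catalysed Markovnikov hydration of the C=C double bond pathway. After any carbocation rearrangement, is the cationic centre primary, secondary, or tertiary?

secondary

Step 1: Electrophilic addition begins with the π(C=C) electrons forming a bond to the proton of H3O⁺. Following Markovnikov's rule, the resulting cation is secondary. H2O is released.
No single 1,2-shift to an adjacent carbon would give a more-substituted cation, so no rearrangement occurs.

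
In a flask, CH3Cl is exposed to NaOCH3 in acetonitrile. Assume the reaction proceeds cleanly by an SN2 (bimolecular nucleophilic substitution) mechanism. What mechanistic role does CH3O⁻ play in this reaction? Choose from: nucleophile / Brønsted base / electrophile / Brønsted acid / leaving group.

nucleophile

Step 1: CH3O⁻ attacks the back face of the α-carbon while Cl⁻ departs with the C–Cl bonding pair — a single concerted displacement through a pentacoordinate transition state.
CH3O⁻ donates an electron pair to form a new σ-bond to carbon — it is the nucleophile.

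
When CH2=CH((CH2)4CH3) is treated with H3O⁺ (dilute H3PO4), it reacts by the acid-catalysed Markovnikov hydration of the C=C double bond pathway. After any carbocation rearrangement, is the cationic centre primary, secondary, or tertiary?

Step 1: Electrophilic addition begins with the π(C=C) electrons forming a bond to the proton of H3O⁺. Following Markovnikov's rule, the resulting cation is secondary. H2O is released.
No single 1,2-shift to an adjacent carbon would give a more-substituted cation, so no rearrangement occurs.

secondary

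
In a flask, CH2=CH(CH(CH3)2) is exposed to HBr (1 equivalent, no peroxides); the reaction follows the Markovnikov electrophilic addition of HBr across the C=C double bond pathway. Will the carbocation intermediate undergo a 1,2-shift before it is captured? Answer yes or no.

The first-formed carbocation is secondary.
The adjacent isopropyl carbon already bears 2 other carbon substituents and has a hydrogen to migrate; after a 1,2-hydride shift from that carbon the positive charge sits on a tertiary centre.
Tertiary is more stable than secondary, so the shift occurs.

yes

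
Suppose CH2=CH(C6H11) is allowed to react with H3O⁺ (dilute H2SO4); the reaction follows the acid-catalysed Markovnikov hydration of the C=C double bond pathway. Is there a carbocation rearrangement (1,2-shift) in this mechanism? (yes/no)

The first-formed carbocation is secondary.
The adjacent cyclohexyl carbon already bears 2 other carbon substituents and has a hydrogen to migrate; after a 1,2-hydride shift from that carbon the positive charge sits on a tertiary centre.
Tertiary is more stable than secondary, so the shift occurs.

yes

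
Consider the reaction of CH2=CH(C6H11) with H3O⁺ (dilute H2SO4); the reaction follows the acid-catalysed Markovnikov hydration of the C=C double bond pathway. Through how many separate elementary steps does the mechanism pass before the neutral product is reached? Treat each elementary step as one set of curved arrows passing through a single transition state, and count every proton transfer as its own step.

4

Step 1: Electrophilic addition begins with the π(C=C) electrons forming a bond to the proton of H3O⁺. Following Markovnikov's rule, the resulting cation is secondary. H2O is released.
Step 2: Carbocation rearrangement: a 1,2-hydride shift from the adjacent cyclohexyl carbon converts the initially-formed secondary cation into the more stable tertiary cation.
Step 3: Nucleophilic capture of the cation by H2O produces the protonated alcohol (an oxonium ion).
Step 4: H2O removes a proton from the oxonium oxygen, regenerating H3O⁺ and giving the neutral alcohol.
Total: 4 elementary steps.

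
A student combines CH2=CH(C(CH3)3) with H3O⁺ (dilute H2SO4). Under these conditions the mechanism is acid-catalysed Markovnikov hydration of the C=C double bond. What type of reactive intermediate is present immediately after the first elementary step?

Step 1: The π electrons of the C=C bond attack a proton of H3O⁺; Markovnikov addition places the new C–H on the less-substituted alkene carbon, so the positive charge ends up on the more-substituted carbon — a secondary carbocation. H2O is released.
After step 1 the species present is a secondary carbocation.

secondary carbocation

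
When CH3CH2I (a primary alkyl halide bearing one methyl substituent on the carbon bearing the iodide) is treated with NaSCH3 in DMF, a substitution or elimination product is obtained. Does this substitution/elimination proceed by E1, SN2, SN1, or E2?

Conditions: a primary substrate with a strong nucleophile in the polar aprotic solvent DMF.
These conditions are the textbook signature of the SN2 pathway.
An unhindered substrate with a strong nucleophile in a polar aprotic solvent favours one-step backside displacement.

SN2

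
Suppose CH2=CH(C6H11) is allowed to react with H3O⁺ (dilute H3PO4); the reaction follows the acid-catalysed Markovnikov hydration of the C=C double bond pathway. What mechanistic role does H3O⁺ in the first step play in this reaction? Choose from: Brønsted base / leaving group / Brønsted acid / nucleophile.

Step 1: The π electrons of the C=C bond attack a proton of H3O⁺; Markovnikov addition places the new C–H on the less-substituted alkene carbon, so the positive charge ends up on the more-substituted carbon — a secondary carbocation. H2O is released.
H3O⁺ in the first step donates a proton in a proton-transfer step — a Brønsted acid.

Brønsted acid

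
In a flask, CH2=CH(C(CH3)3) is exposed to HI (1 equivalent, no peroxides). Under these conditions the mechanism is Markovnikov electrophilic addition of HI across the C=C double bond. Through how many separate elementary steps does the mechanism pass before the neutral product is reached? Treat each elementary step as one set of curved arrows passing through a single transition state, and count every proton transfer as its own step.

Step 1: Electrophilic addition begins with the π(C=C) electrons forming a bond to the proton of HI. Following Markovnikov's rule, the resulting cation is secondary. The H–I bond breaks heterolytically, releasing I⁻.
Step 2: A methyl group with its bonding pair migrates from the adjacent tert-butyl carbon to the cationic centre — a 1,2-methyl shift — upgrading the secondary cation to a tertiary one.
Step 3: I⁻ captures the cation: a lone pair on I⁻ fills the empty p orbital, producing the alkyl halide product.
Total: 3 elementary steps.

3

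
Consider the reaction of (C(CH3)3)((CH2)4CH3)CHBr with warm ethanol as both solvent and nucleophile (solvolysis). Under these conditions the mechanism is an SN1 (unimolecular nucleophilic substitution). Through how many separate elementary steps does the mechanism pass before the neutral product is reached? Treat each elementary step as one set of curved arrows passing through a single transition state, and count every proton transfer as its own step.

4

Step 1: Unassisted departure of Br⁻ (taking the C–Br bonding pair) generates a secondary carbocation.
Step 2: A methyl group with its bonding pair migrates from the adjacent tert-butyl carbon to the cationic centre — a 1,2-methyl shift — upgrading the secondary cation to a tertiary one.
Step 3: Nucleophilic capture: the oxygen of CH3CH2OH bonds to the cationic carbon, producing an oxonium-ion intermediate.
Step 4: A second solvent molecule removes the proton on oxygen, giving the neutral ether product.
Total: 4 elementary steps.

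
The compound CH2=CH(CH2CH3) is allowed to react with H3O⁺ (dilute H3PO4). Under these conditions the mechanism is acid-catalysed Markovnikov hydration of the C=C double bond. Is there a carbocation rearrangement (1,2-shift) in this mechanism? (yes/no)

The first-formed carbocation is secondary.
No single 1,2-shift to an adjacent carbon would produce a more-substituted cation than the one already present, so no rearrangement occurs.

no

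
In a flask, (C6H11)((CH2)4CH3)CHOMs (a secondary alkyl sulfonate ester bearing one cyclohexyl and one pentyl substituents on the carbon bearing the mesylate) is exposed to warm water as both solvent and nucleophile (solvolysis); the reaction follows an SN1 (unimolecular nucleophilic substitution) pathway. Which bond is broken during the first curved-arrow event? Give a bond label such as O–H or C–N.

C–O

Step 1: Rate-determining heterolysis of the C–O bond gives MsO⁻ and a secondary carbocation.
The bond broken in this step is the C–O bond.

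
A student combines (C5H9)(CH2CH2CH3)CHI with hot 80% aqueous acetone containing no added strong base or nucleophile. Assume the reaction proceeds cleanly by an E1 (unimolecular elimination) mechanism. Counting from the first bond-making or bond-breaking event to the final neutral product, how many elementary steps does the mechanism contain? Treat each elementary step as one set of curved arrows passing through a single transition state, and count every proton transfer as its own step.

3

Step 1: Unassisted departure of I⁻ (taking the C–I bonding pair) generates a secondary carbocation.
Step 2: A hydride (H with its bonding pair) migrates from the adjacent cyclopentyl carbon to the cationic centre — a 1,2-hydride shift — upgrading the secondary cation to a tertiary one.
Step 3: A weak base (a water molecule from the solvent) removes a proton from a carbon adjacent to the cationic centre; the electrons of that C–H bond become the new π(C=C) bond, giving the alkene.
Total: 3 elementary steps.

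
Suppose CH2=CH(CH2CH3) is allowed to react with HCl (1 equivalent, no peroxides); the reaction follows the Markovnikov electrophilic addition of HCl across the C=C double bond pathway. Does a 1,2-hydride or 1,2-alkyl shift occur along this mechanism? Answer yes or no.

The first-formed carbocation is secondary.
No single 1,2-shift to an adjacent carbon would produce a more-substituted cation than the one already present, so no rearrangement occurs.

no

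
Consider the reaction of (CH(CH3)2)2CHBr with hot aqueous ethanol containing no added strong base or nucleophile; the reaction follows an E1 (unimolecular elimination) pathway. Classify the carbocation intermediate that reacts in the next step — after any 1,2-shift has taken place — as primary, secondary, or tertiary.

tertiary

Step 1: Ionisation: the C–Br σ-bond cleaves heterolytically; both bonding electrons depart with Br⁻, leaving a secondary carbocation at the α-carbon.
Step 2: A hydride (H with its bonding pair) migrates from the adjacent isopropyl carbon to the cationic centre — a 1,2-hydride shift — upgrading the secondary cation to a tertiary one.
The cation rearranges from secondary to tertiary via a 1,2-hydride shift from the adjacent isopropyl carbon; the tertiary cation is what reacts next.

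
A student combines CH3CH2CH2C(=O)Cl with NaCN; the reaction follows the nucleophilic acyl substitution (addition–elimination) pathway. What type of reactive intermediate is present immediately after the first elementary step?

Step 1: Nucleophilic addition of CN⁻ to the acyl carbon breaks the π(C=O) bond and yields a tetrahedral, anionic intermediate.
After step 1 the species present is a tetrahedral intermediate.

tetrahedral intermediate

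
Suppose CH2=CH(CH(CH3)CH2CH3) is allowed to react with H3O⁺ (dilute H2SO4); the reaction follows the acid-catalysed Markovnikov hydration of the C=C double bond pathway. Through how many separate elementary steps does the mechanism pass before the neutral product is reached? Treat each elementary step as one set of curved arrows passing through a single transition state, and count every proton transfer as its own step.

Step 1: Electrophilic addition begins with the π(C=C) electrons forming a bond to the proton of H3O⁺. Following Markovnikov's rule, the resulting cation is secondary. H2O is released.
Step 2: A 1,2-hydride shift from the adjacent sec-butyl carbon moves the positive charge from the secondary centre to an adjacent carbon, generating a more stable tertiary carbocation.
Step 3: Nucleophilic capture of the cation by H2O produces the protonated alcohol (an oxonium ion).
Step 4: H2O removes a proton from the oxonium oxygen, regenerating H3O⁺ and giving the neutral alcohol.
Total: 4 elementary steps.

4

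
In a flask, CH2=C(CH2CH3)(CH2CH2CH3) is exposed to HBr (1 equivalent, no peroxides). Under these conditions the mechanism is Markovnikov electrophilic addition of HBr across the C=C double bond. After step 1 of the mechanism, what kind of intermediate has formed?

tertiary carbocation

Step 1: Protonation of the alkene by HBr: the π bond acts as the nucleophile and picks up H⁺, giving the more stable (Markovnikov) tertiary carbocation. The H–Br bond breaks heterolytically, releasing Br⁻.
After step 1 the species present is a tertiary carbocation.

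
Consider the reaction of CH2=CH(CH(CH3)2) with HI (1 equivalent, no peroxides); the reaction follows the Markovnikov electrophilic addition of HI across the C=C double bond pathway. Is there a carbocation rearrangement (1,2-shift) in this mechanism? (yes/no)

yes

The first-formed carbocation is secondary.
The adjacent isopropyl carbon already bears 2 other carbon substituents and has a hydrogen to migrate; after a 1,2-hydride shift from that carbon the positive charge sits on a tertiary centre.
Tertiary is more stable than secondary, so the shift occurs.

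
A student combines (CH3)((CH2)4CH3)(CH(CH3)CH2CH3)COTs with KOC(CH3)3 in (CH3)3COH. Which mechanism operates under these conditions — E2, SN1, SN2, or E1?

Conditions: a strong/bulky base with a tertiary substrate bearing a β-hydrogen.
These conditions are the textbook signature of the E2 pathway.
A strong (often hindered) base removes a β-H in concert with loss of the leaving group — bimolecular elimination.

E2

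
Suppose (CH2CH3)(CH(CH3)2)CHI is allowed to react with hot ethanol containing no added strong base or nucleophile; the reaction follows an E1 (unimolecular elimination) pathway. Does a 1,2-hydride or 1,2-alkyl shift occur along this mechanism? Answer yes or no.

The first-formed carbocation is secondary.
The adjacent isopropyl carbon already bears 2 other carbon substituents and has a hydrogen to migrate; after a 1,2-hydride shift from that carbon the positive charge sits on a tertiary centre.
Tertiary is more stable than secondary, so the shift occurs.

yes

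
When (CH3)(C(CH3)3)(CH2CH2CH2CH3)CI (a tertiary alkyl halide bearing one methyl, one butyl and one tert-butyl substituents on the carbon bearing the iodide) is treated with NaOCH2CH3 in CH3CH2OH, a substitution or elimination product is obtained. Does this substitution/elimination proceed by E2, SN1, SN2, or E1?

Conditions: a strong base with a tertiary substrate bearing a β-hydrogen.
These conditions are the textbook signature of the E2 pathway.
A strong (often hindered) base removes a β-H in concert with loss of the leaving group — bimolecular elimination.

E2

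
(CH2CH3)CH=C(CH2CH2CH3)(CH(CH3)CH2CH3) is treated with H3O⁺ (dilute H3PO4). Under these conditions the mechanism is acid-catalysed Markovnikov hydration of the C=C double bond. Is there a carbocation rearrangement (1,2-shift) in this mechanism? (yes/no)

no

The first-formed carbocation is tertiary.
No single 1,2-shift to an adjacent carbon would produce a more-substituted cation than the one already present, so no rearrangement occurs.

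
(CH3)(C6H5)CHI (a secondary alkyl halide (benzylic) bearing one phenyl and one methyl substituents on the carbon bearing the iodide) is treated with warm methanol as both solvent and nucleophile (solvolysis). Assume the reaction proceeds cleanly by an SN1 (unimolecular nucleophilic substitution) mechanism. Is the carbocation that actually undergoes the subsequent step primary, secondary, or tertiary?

secondary

Step 1: Rate-determining heterolysis of the C–I bond gives I⁻ and a secondary carbocation.
No single 1,2-shift to an adjacent carbon would give a more-substituted cation, so no rearrangement occurs.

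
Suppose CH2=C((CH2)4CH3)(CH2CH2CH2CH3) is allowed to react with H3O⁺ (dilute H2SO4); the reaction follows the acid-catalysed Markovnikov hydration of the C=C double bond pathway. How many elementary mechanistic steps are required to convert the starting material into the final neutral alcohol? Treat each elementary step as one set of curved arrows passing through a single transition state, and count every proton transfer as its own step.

Step 1: The π electrons of the C=C bond attack a proton of H3O⁺; Markovnikov addition places the new C–H on the less-substituted alkene carbon, so the positive charge ends up on the more-substituted carbon — a tertiary carbocation. H2O is released.
(No 1,2-shift: no single shift to an adjacent carbon would give a more stable cation.)
Step 2: Water acts as the nucleophile: an oxygen lone pair bonds to the cationic carbon, giving an oxonium-ion intermediate.
Step 3: H2O removes a proton from the oxonium oxygen, regenerating H3O⁺ and giving the neutral alcohol.
Total: 3 elementary steps.

3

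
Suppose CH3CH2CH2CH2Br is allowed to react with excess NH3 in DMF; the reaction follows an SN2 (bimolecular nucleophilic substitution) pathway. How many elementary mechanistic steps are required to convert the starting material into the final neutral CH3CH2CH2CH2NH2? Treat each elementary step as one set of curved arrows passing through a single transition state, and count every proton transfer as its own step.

2

Step 1: A lone pair on the N of NH3 attacks the α-carbon from the back side while the C–Br bond breaks; both bonding electrons leave with Br⁻. The product of this concerted step is an alkylammonium ion.
Step 2: A second equivalent of NH3 removes a proton from the N, giving the neutral product.
Total: 2 elementary steps.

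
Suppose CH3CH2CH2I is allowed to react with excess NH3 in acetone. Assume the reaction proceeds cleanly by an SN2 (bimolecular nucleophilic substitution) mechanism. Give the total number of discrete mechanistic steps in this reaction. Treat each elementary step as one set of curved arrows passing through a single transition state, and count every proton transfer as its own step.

Step 1: A lone pair on the N of NH3 attacks the α-carbon from the back side while the C–I bond breaks; both bonding electrons leave with I⁻. The product of this concerted step is an alkylammonium ion.
Step 2: A second equivalent of NH3 removes a proton from the N, giving the neutral product.
Total: 2 elementary steps.

2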